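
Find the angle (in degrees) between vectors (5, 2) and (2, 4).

With u = (5, 2), v = (2, 4):
u·v = 5·2 + 2·4 = 10 + 8 = 18.
|u| = √(5² + 2²) = √29, |v| = √(2² + 4²) = √20, so |u||v| = √(29·20) = √580.
cos θ = (u·v)/(|u||v|) = 18/√580 ≈ 0.747409
θ = arccos(0.747409) ≈ 41.63°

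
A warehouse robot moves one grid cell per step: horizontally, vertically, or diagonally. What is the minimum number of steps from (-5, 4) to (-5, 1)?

max(|x_i - y_i|) = max(|-5 - (-5)|, |4 - 1|) = max(0, 3) = 3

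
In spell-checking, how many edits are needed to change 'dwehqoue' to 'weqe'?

Let D[i][j] be the edit distance between the first i characters of 'dwehqoue' and the first j characters of 'weqe', with D[i][0] = i, D[0][j] = j, and D[i][j] = D[i-1][j-1] if the characters match, else 1 + min(D[i-1][j], D[i][j-1], D[i-1][j-1]). Filling the table (rows: prefixes of 'dwehqoue', columns: prefixes of 'weqe'):
     ε  w  e  q  e
  ε  0  1  2  3  4
  d  1  1  2  3  4
  w  2  1  2  3  4
  e  3  2  1  2  3
  h  4  3  2  2  3
  q  5  4  3  2  3
  o  6  5  4  3  3
  u  7  6  5  4  4
  e  8  7  6  5  4
The bottom-right entry gives D[8][4] = 4, so no sequence of fewer than 4 edits works. Backtracking through the table gives one optimal edit sequence (4 edits):
  dwehqoue → wehqoue (del d @1)
  wehqoue → weqoue (del h @3)
  weqoue → weque (del o @4)
  weque → weqe (del u @4)
Edit distance = 4.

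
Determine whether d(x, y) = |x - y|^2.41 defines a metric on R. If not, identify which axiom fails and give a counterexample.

No. d(x,y) = |x-y|^2.41 fails the triangle inequality since p = 2.41 > 1. Counterexample: x = -2, y = 6, z = 9. d(x,z) = |-2 - 9|^2.41 = 11^2.41 ≈ 323.4122, but d(x,y) + d(y,z) = 8^2.41 + 3^2.41 ≈ 150.1229 + 14.1209 = 164.2438. Since 323.4122 > 164.2438, the triangle inequality is violated.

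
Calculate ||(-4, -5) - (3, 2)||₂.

√(Σ(x_i - y_i)²) = √((-4 - 3)² + (-5 - 2)²)
= √((-7)² + (-7)²) = √(49 + 49) = √98 ≈ 9.8995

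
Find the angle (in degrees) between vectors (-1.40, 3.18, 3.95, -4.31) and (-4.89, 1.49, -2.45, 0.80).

With u = (-1.40, 3.18, 3.95, -4.31), v = (-4.89, 1.49, -2.45, 0.80):
u·v = (-1.4)·(-4.89) + 3.18·1.49 + 3.95·(-2.45) + (-4.31)·0.8 = 6.846 + 4.7382 + (-9.6775) + (-3.448) = -1.5413.
|u| = √((-1.4)² + 3.18² + 3.95² + (-4.31)²) = √(1.96 + 10.1124 + 15.6025 + 18.5761) = √46.251, |v| = √((-4.89)² + 1.49² + (-2.45)² + 0.8²) = √(23.9121 + 2.2201 + 6.0025 + 0.64) = √32.7747.
cos θ = (u·v)/(|u||v|) = -1.5413/(√46.251·√32.7747) ≈ -0.039587
θ = arccos(-0.039587) ≈ 92.27°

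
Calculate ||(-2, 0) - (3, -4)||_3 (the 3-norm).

(Σ|x_i - y_i|^3)^(1/3) = (|-2 - 3|^3 + |0 - (-4)|^3)^(1/3)
= (5^3 + 4^3)^(1/3) = (125 + 64)^(1/3) = (189)^(1/3) ≈ 5.7388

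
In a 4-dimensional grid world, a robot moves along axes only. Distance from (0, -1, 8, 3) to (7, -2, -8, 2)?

Σ|x_i - y_i| = |0 - 7| + |-1 - (-2)| + |8 - (-8)| + |3 - 2| = 7 + 1 + 16 + 1 = 25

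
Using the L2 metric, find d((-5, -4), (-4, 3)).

√(Σ(x_i - y_i)²) = √((-5 - (-4))² + (-4 - 3)²)
= √((-1)² + (-7)²) = √(1 + 49) = √50 ≈ 7.0711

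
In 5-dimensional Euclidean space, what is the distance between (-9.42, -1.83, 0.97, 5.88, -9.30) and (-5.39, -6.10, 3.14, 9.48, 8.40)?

√(Σ(x_i - y_i)²) = √((-9.42 - (-5.39))² + (-1.83 - (-6.1))² + (0.97 - 3.14)² + (5.88 - 9.48)² + (-9.3 - 8.4)²)
= √((-4.03)² + 4.27² + (-2.17)² + (-3.6)² + (-17.7)²) = √(16.2409 + 18.2329 + 4.7089 + 12.96 + 313.29) = √365.4327 ≈ 19.1163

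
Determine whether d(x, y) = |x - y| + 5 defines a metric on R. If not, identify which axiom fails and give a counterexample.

No. d fails identity of indiscernibles (specifically d(x,x) = 0): d(2, 2) = |2 - 2| + 5 = 0 + 5 = 5 ≠ 0.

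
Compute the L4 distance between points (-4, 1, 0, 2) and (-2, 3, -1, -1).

(Σ|x_i - y_i|^4)^(1/4) = (|-4 - (-2)|^4 + |1 - 3|^4 + |0 - (-1)|^4 + |2 - (-1)|^4)^(1/4)
= (2^4 + 2^4 + 1^4 + 3^4)^(1/4) = (16 + 16 + 1 + 81)^(1/4) = (114)^(1/4) ≈ 3.2676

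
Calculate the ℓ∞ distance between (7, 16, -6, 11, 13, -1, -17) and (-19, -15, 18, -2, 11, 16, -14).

max(|x_i - y_i|) = max(|7 - (-19)|, |16 - (-15)|, |-6 - 18|, |11 - (-2)|, |13 - 11|, |-1 - 16|, |-17 - (-14)|) = max(26, 31, 24, 13, 2, 17, 3) = 31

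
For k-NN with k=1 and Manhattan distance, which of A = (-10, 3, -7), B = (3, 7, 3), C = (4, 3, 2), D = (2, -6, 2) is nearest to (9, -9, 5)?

Distances: d(A) = 43, d(B) = 24, d(C) = 20, d(D) = 13. Nearest: D = (2, -6, 2) with distance 13.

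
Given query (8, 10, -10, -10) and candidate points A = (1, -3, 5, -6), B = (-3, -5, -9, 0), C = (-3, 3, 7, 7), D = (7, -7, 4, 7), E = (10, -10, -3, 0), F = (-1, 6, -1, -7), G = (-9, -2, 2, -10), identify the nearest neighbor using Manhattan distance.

Distances: d(A) = 39, d(B) = 37, d(C) = 52, d(D) = 49, d(E) = 39, d(F) = 25, d(G) = 41. Nearest: F = (-1, 6, -1, -7) with distance 25.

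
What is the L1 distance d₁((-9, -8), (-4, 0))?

Σ|x_i - y_i| = |-9 - (-4)| + |-8 - 0| = 5 + 8 = 13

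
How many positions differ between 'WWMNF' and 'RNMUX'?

Differing positions: 1, 2, 4, 5. Hamming distance = 4.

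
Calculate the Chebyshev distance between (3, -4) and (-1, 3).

max(|x_i - y_i|) = max(|3 - (-1)|, |-4 - 3|) = max(4, 7) = 7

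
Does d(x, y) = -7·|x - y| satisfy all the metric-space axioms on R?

No. With c = -7 < 0, d fails non-negativity: d(9, 12) = -7·|9 - 12| = -7·3 = -21 < 0.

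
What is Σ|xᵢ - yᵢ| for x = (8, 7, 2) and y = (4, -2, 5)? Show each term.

Σ|x_i - y_i| = |8 - 4| + |7 - (-2)| + |2 - 5| = 4 + 9 + 3 = 16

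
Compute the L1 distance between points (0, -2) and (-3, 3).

Σ|x_i - y_i| = |0 - (-3)| + |-2 - 3| = 3 + 5 = 8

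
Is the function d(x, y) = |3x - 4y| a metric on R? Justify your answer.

No. d fails symmetry: d(3, 6) = |3·3 - 4·6| = |-15| = 15, but d(6, 3) = |3·6 - 4·3| = |6| = 6. Since 15 ≠ 6, d(x,y) ≠ d(y,x) in general.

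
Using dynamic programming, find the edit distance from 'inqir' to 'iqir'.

Let D[i][j] be the edit distance between the first i characters of 'inqir' and the first j characters of 'iqir', with D[i][0] = i, D[0][j] = j, and D[i][j] = D[i-1][j-1] if the characters match, else 1 + min(D[i-1][j], D[i][j-1], D[i-1][j-1]). Filling the table (rows: prefixes of 'inqir', columns: prefixes of 'iqir'):
     ε  i  q  i  r
  ε  0  1  2  3  4
  i  1  0  1  2  3
  n  2  1  1  2  3
  q  3  2  1  2  3
  i  4  3  2  1  2
  r  5  4  3  2  1
The bottom-right entry gives D[5][4] = 1, so no sequence of fewer than 1 edit works. Backtracking through the table gives one optimal edit sequence (1 edit):
  inqir → iqir (del n @2)
Edit distance = 1.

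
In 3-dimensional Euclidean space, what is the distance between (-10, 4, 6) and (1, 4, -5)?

√(Σ(x_i - y_i)²) = √((-10 - 1)² + (4 - 4)² + (6 - (-5))²)
= √((-11)² + 0² + 11²) = √(121 + 0 + 121) = √242 ≈ 15.5563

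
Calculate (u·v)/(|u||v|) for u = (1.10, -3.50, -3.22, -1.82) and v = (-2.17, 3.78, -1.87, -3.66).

With u = (1.10, -3.50, -3.22, -1.82), v = (-2.17, 3.78, -1.87, -3.66):
u·v = 1.1·(-2.17) + (-3.5)·3.78 + (-3.22)·(-1.87) + (-1.82)·(-3.66) = (-2.387) + (-13.23) + 6.0214 + 6.6612 = -2.9344.
|u| = √(1.1² + (-3.5)² + (-3.22)² + (-1.82)²) = √(1.21 + 12.25 + 10.3684 + 3.3124) = √27.1408, |v| = √((-2.17)² + 3.78² + (-1.87)² + (-3.66)²) = √(4.7089 + 14.2884 + 3.4969 + 13.3956) = √35.8898.
cos θ = (u·v)/(|u||v|) = -2.9344/(√27.1408·√35.8898) ≈ -0.094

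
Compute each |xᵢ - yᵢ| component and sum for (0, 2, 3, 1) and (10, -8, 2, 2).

Σ|x_i - y_i| = |0 - 10| + |2 - (-8)| + |3 - 2| + |1 - 2| = 10 + 10 + 1 + 1 = 22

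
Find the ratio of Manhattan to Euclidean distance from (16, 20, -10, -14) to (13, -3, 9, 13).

L1 = |16 - 13| + |20 - (-3)| + |-10 - 9| + |-14 - 13| = 3 + 23 + 19 + 27 = 72
L2 = √(3² + 23² + 19² + 27²) = √1628 ≈ 40.3485
L1 ≥ L2 always (equality iff movement is along one axis); L1 > L2 here.
Ratio L1/L2 = 72/√1628 ≈ 1.7845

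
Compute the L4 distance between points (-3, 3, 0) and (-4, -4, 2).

(Σ|x_i - y_i|^4)^(1/4) = (|-3 - (-4)|^4 + |3 - (-4)|^4 + |0 - 2|^4)^(1/4)
= (1^4 + 7^4 + 2^4)^(1/4) = (1 + 2401 + 16)^(1/4) = (2418)^(1/4) ≈ 7.0124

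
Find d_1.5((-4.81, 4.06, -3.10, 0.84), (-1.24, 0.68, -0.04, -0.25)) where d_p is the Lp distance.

(Σ|x_i - y_i|^1.5)^(1/1.5) = (|-4.81 - (-1.24)|^1.5 + |4.06 - 0.68|^1.5 + |-3.1 - (-0.04)|^1.5 + |0.84 - (-0.25)|^1.5)^(1/1.5)
= (3.57^1.5 + 3.38^1.5 + 3.06^1.5 + 1.09^1.5)^(1/1.5) ≈ (6.7453 + 6.2141 + 5.3528 + 1.138)^(1/1.5) = (19.4502)^(1/1.5) ≈ 7.2324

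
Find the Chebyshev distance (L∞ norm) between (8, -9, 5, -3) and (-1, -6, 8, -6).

max(|x_i - y_i|) = max(|8 - (-1)|, |-9 - (-6)|, |5 - 8|, |-3 - (-6)|) = max(9, 3, 3, 3) = 9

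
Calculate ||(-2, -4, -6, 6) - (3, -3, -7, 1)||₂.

√(Σ(x_i - y_i)²) = √((-2 - 3)² + (-4 - (-3))² + (-6 - (-7))² + (6 - 1)²)
= √((-5)² + (-1)² + 1² + 5²) = √(25 + 1 + 1 + 25) = √52 ≈ 7.2111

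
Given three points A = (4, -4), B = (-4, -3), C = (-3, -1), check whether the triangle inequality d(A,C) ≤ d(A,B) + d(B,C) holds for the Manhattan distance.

d(A,B) = 8 + 1 = 9, d(B,C) = 1 + 2 = 3, d(A,C) = 7 + 3 = 10.
d(A,C) = 10 ≤ 9 + 3 = 12. Triangle inequality is satisfied.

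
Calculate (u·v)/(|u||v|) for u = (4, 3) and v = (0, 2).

With u = (4, 3), v = (0, 2):
u·v = 4·0 + 3·2 = 0 + 6 = 6.
|u| = √(4² + 3²) = √25, |v| = √(0² + 2²) = √4, so |u||v| = √(25·4) = √100 = 10.
cos θ = (u·v)/(|u||v|) = 6/10 = 0.6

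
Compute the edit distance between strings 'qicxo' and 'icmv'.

Let D[i][j] be the edit distance between the first i characters of 'qicxo' and the first j characters of 'icmv', with D[i][0] = i, D[0][j] = j, and D[i][j] = D[i-1][j-1] if the characters match, else 1 + min(D[i-1][j], D[i][j-1], D[i-1][j-1]). Filling the table (rows: prefixes of 'qicxo', columns: prefixes of 'icmv'):
     ε  i  c  m  v
  ε  0  1  2  3  4
  q  1  1  2  3  4
  i  2  1  2  3  4
  c  3  2  1  2  3
  x  4  3  2  2  3
  o  5  4  3  3  3
The bottom-right entry gives D[5][4] = 3, so no sequence of fewer than 3 edits works. Backtracking through the table gives one optimal edit sequence (3 edits):
  qicxo → icxo (del q @1)
  icxo → icmo (sub x→m @3)
  icmo → icmv (sub o→v @4)
Edit distance = 3.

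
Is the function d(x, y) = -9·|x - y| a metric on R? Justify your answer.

No. With c = -9 < 0, d fails non-negativity: d(9, 13) = -9·|9 - 13| = -9·4 = -36 < 0.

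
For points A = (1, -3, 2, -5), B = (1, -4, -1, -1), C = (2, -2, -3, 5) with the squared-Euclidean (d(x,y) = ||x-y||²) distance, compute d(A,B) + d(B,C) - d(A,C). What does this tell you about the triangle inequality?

d(A,B) = 0² + 1² + 3² + 4² = 26, d(B,C) = 1² + 2² + 2² + 6² = 45, d(A,C) = 1² + 1² + 5² + 10² = 127.
d(A,B) + d(B,C) - d(A,C) = 26 + 45 - 127 = 71 - 127 = -56. This is < 0, so the triangle inequality FAILS for these points (squared-Euclidean is not a metric).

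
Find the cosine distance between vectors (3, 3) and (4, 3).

With u = (3, 3), v = (4, 3):
u·v = 3·4 + 3·3 = 12 + 9 = 21.
|u| = √(3² + 3²) = √18, |v| = √(4² + 3²) = √25, so |u||v| = √(18·25) = √450.
cos θ = (u·v)/(|u||v|) = 21/√450 ≈ 0.9899
Cosine distance = 1 - cos θ ≈ 1 - 0.9899 = 0.0101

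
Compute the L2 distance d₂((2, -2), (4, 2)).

√(Σ(x_i - y_i)²) = √((2 - 4)² + (-2 - 2)²)
= √((-2)² + (-4)²) = √(4 + 16) = √20 ≈ 4.4721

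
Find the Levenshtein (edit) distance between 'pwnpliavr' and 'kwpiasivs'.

Let D[i][j] be the edit distance between the first i characters of 'pwnpliavr' and the first j characters of 'kwpiasivs', with D[i][0] = i, D[0][j] = j, and D[i][j] = D[i-1][j-1] if the characters match, else 1 + min(D[i-1][j], D[i][j-1], D[i-1][j-1]). Filling the table (rows: prefixes of 'pwnpliavr', columns: prefixes of 'kwpiasivs'):
     ε  k  w  p  i  a  s  i  v  s
  ε  0  1  2  3  4  5  6  7  8  9
  p  1  1  2  2  3  4  5  6  7  8
  w  2  2  1  2  3  4  5  6  7  8
  n  3  3  2  2  3  4  5  6  7  8
  p  4  4  3  2  3  4  5  6  7  8
  l  5  5  4  3  3  4  5  6  7  8
  i  6  6  5  4  3  4  5  5  6  7
  a  7  7  6  5  4  3  4  5  6  7
  v  8  8  7  6  5  4  4  5  5  6
  r  9  9  8  7  6  5  5  5  6  6
The bottom-right entry gives D[9][9] = 6, so no sequence of fewer than 6 edits works. Backtracking through the table gives one optimal edit sequence (6 edits):
  pwnpliavr → kwnpliavr (sub p→k @1)
  kwnpliavr → kwpliavr (del n @3)
  kwpliavr → kwpiavr (del l @4)
  kwpiavr → kwpiasvr (ins s @6)
  kwpiasvr → kwpiasivr (ins i @7)
  kwpiasivr → kwpiasivs (sub r→s @9)
Edit distance = 6.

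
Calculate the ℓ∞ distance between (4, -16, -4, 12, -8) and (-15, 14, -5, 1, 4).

max(|x_i - y_i|) = max(|4 - (-15)|, |-16 - 14|, |-4 - (-5)|, |12 - 1|, |-8 - 4|) = max(19, 30, 1, 11, 12) = 30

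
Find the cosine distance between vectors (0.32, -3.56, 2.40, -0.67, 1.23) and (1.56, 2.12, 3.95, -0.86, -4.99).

With u = (0.32, -3.56, 2.40, -0.67, 1.23), v = (1.56, 2.12, 3.95, -0.86, -4.99):
u·v = 0.32·1.56 + (-3.56)·2.12 + 2.4·3.95 + (-0.67)·(-0.86) + 1.23·(-4.99) = 0.4992 + (-7.5472) + 9.48 + 0.5762 + (-6.1377) = -3.1295.
|u| = √(0.32² + (-3.56)² + 2.4² + (-0.67)² + 1.23²) = √(0.1024 + 12.6736 + 5.76 + 0.4489 + 1.5129) = √20.4978, |v| = √(1.56² + 2.12² + 3.95² + (-0.86)² + (-4.99)²) = √(2.4336 + 4.4944 + 15.6025 + 0.7396 + 24.9001) = √48.1702.
cos θ = (u·v)/(|u||v|) = -3.1295/(√20.4978·√48.1702) ≈ -0.0996
Cosine distance = 1 - cos θ ≈ 1 - (-0.0996) = 1.0996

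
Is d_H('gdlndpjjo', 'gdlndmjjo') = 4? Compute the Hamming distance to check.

Differing positions: 6. Hamming distance = 1, so the claim that d_H = 4 is false.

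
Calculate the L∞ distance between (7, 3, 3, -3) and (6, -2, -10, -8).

max(|x_i - y_i|) = max(|7 - 6|, |3 - (-2)|, |3 - (-10)|, |-3 - (-8)|) = max(1, 5, 13, 5) = 13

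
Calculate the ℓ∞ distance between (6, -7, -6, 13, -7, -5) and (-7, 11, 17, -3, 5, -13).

max(|x_i - y_i|) = max(|6 - (-7)|, |-7 - 11|, |-6 - 17|, |13 - (-3)|, |-7 - 5|, |-5 - (-13)|) = max(13, 18, 23, 16, 12, 8) = 23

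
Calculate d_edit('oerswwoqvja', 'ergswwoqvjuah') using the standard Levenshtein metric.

Let D[i][j] be the edit distance between the first i characters of 'oerswwoqvja' and the first j characters of 'ergswwoqvjuah', with D[i][0] = i, D[0][j] = j, and D[i][j] = D[i-1][j-1] if the characters match, else 1 + min(D[i-1][j], D[i][j-1], D[i-1][j-1]). Filling the table (rows: prefixes of 'oerswwoqvja', columns: prefixes of 'ergswwoqvjuah'):
     ε  e  r  g  s  w  w  o  q  v  j  u  a  h
  ε  0  1  2  3  4  5  6  7  8  9 10 11 12 13
  o  1  1  2  3  4  5  6  6  7  8  9 10 11 12
  e  2  1  2  3  4  5  6  7  7  8  9 10 11 12
  r  3  2  1  2  3  4  5  6  7  8  9 10 11 12
  s  4  3  2  2  2  3  4  5  6  7  8  9 10 11
  w  5  4  3  3  3  2  3  4  5  6  7  8  9 10
  w  6  5  4  4  4  3  2  3  4  5  6  7  8  9
  o  7  6  5  5  5  4  3  2  3  4  5  6  7  8
  q  8  7  6  6  6  5  4  3  2  3  4  5  6  7
  v  9  8  7  7  7  6  5  4  3  2  3  4  5  6
  j 10  9  8  8  8  7  6  5  4  3  2  3  4  5
  a 11 10  9  9  9  8  7  6  5  4  3  3  3  4
The bottom-right entry gives D[11][13] = 4, so no sequence of fewer than 4 edits works. Backtracking through the table gives one optimal edit sequence (4 edits):
  oerswwoqvja → erswwoqvja (del o @1)
  erswwoqvja → ergswwoqvja (ins g @3)
  ergswwoqvja → ergswwoqvjua (ins u @11)
  ergswwoqvjua → ergswwoqvjuah (ins h @13)
Edit distance = 4.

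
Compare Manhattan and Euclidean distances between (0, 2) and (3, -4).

L1 = |0 - 3| + |2 - (-4)| = 3 + 6 = 9
L2 = √(3² + 6²) = √45 ≈ 6.7082
L1 ≥ L2 always (equality iff movement is along one axis); L1 > L2 here.
Ratio L1/L2 = 9/√45 ≈ 1.3416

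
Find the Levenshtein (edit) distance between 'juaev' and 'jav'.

Let D[i][j] be the edit distance between the first i characters of 'juaev' and the first j characters of 'jav', with D[i][0] = i, D[0][j] = j, and D[i][j] = D[i-1][j-1] if the characters match, else 1 + min(D[i-1][j], D[i][j-1], D[i-1][j-1]). Filling the table (rows: prefixes of 'juaev', columns: prefixes of 'jav'):
     ε  j  a  v
  ε  0  1  2  3
  j  1  0  1  2
  u  2  1  1  2
  a  3  2  1  2
  e  4  3  2  2
  v  5  4  3  2
The bottom-right entry gives D[5][3] = 2, so no sequence of fewer than 2 edits works. Backtracking through the table gives one optimal edit sequence (2 edits):
  juaev → jaev (del u @2)
  jaev → jav (del e @3)
Edit distance = 2.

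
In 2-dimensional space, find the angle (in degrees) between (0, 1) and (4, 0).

With u = (0, 1), v = (4, 0):
u·v = 0·4 + 1·0 = 0 + 0 = 0.
|u| = √(0² + 1²) = √1, |v| = √(4² + 0²) = √16, so |u||v| = √(1·16) = √16 = 4.
cos θ = (u·v)/(|u||v|) = 0/4 = 0 (the vectors are orthogonal)
θ = arccos(0) = 90°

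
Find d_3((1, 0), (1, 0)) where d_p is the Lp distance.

(Σ|x_i - y_i|^3)^(1/3) = (|1 - 1|^3 + |0 - 0|^3)^(1/3)
= (0^3 + 0^3)^(1/3) = (0 + 0)^(1/3) = (0)^(1/3) = 0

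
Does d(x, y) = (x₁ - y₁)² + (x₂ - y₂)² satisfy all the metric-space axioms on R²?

No. The squared Euclidean distance fails the triangle inequality. Counterexample: x = (0, 0), y = (2, 4), z = (4, 8). d(x,z) = 4² + 8² = 80, but d(x,y) + d(y,z) = (2² + 4²) + (2² + 4²) = 20 + 20 = 40. Since 80 > 40, the triangle inequality is violated. (Note: √d, the ordinary Euclidean distance, IS a metric.)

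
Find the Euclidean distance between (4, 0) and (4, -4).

√(Σ(x_i - y_i)²) = √((4 - 4)² + (0 - (-4))²)
= √(0² + 4²) = √(0 + 16) = √16 = 4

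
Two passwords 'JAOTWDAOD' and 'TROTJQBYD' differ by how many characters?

Differing positions: 1, 2, 5, 6, 7, 8. Hamming distance = 6.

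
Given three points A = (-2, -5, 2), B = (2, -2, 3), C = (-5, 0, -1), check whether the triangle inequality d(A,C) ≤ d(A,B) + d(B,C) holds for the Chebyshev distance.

d(A,B) = max(4, 3, 1) = 4, d(B,C) = max(7, 2, 4) = 7, d(A,C) = max(3, 5, 3) = 5.
d(A,C) = 5 ≤ 4 + 7 = 11. Triangle inequality is satisfied.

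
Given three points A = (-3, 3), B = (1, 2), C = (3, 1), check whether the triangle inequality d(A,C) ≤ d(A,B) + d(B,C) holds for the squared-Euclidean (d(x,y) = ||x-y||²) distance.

d(A,B) = 4² + 1² = 17, d(B,C) = 2² + 1² = 5, d(A,C) = 6² + 2² = 40.
d(A,C) = 40 > 17 + 5 = 22. Triangle inequality is VIOLATED. (Squared-Euclidean is not a metric — this is a counterexample.)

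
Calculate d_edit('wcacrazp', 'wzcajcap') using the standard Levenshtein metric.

Let D[i][j] be the edit distance between the first i characters of 'wcacrazp' and the first j characters of 'wzcajcap', with D[i][0] = i, D[0][j] = j, and D[i][j] = D[i-1][j-1] if the characters match, else 1 + min(D[i-1][j], D[i][j-1], D[i-1][j-1]). Filling the table (rows: prefixes of 'wcacrazp', columns: prefixes of 'wzcajcap'):
     ε  w  z  c  a  j  c  a  p
  ε  0  1  2  3  4  5  6  7  8
  w  1  0  1  2  3  4  5  6  7
  c  2  1  1  1  2  3  4  5  6
  a  3  2  2  2  1  2  3  4  5
  c  4  3  3  2  2  2  2  3  4
  r  5  4  4  3  3  3  3  3  4
  a  6  5  5  4  3  4  4  3  4
  z  7  6  5  5  4  4  5  4  4
  p  8  7  6  6  5  5  5  5  4
The bottom-right entry gives D[8][8] = 4, so no sequence of fewer than 4 edits works. Backtracking through the table gives one optimal edit sequence (4 edits):
  wcacrazp → wzcacrazp (ins z @2)
  wzcacrazp → wzcajrazp (sub c→j @5)
  wzcajrazp → wzcajcazp (sub r→c @6)
  wzcajcazp → wzcajcap (del z @8)
Edit distance = 4.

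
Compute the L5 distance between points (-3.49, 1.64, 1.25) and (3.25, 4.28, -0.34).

(Σ|x_i - y_i|^5)^(1/5) = (|-3.49 - 3.25|^5 + |1.64 - 4.28|^5 + |1.25 - (-0.34)|^5)^(1/5)
= (6.74^5 + 2.64^5 + 1.59^5)^(1/5) ≈ (13909.1145 + 128.2389 + 10.1622)^(1/5) = (14047.5156)^(1/5) ≈ 6.7534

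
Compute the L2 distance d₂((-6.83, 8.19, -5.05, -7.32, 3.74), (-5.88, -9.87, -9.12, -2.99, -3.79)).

√(Σ(x_i - y_i)²) = √((-6.83 - (-5.88))² + (8.19 - (-9.87))² + (-5.05 - (-9.12))² + (-7.32 - (-2.99))² + (3.74 - (-3.79))²)
= √((-0.95)² + 18.06² + 4.07² + (-4.33)² + 7.53²) = √(0.9025 + 326.1636 + 16.5649 + 18.7489 + 56.7009) = √419.0808 ≈ 20.4715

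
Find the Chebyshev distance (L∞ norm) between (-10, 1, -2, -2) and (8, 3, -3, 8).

max(|x_i - y_i|) = max(|-10 - 8|, |1 - 3|, |-2 - (-3)|, |-2 - 8|) = max(18, 2, 1, 10) = 18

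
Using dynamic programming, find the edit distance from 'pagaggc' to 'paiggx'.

Let D[i][j] be the edit distance between the first i characters of 'pagaggc' and the first j characters of 'paiggx', with D[i][0] = i, D[0][j] = j, and D[i][j] = D[i-1][j-1] if the characters match, else 1 + min(D[i-1][j], D[i][j-1], D[i-1][j-1]). Filling the table (rows: prefixes of 'pagaggc', columns: prefixes of 'paiggx'):
     ε  p  a  i  g  g  x
  ε  0  1  2  3  4  5  6
  p  1  0  1  2  3  4  5
  a  2  1  0  1  2  3  4
  g  3  2  1  1  1  2  3
  a  4  3  2  2  2  2  3
  g  5  4  3  3  2  2  3
  g  6  5  4  4  3  2  3
  c  7  6  5  5  4  3  3
The bottom-right entry gives D[7][6] = 3, so no sequence of fewer than 3 edits works. Backtracking through the table gives one optimal edit sequence (3 edits):
  pagaggc → paaggc (del g @3)
  paaggc → paiggc (sub a→i @3)
  paiggc → paiggx (sub c→x @6)
Edit distance = 3.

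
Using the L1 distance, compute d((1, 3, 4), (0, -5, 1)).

Σ|x_i - y_i| = |1 - 0| + |3 - (-5)| + |4 - 1| = 1 + 8 + 3 = 12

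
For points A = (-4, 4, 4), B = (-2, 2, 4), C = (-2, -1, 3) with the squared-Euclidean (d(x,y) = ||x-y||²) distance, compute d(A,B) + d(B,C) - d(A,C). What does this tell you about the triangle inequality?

d(A,B) = 2² + 2² + 0² = 8, d(B,C) = 0² + 3² + 1² = 10, d(A,C) = 2² + 5² + 1² = 30.
d(A,B) + d(B,C) - d(A,C) = 8 + 10 - 30 = 18 - 30 = -12. This is < 0, so the triangle inequality FAILS for these points (squared-Euclidean is not a metric).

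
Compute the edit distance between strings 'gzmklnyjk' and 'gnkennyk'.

Let D[i][j] be the edit distance between the first i characters of 'gzmklnyjk' and the first j characters of 'gnkennyk', with D[i][0] = i, D[0][j] = j, and D[i][j] = D[i-1][j-1] if the characters match, else 1 + min(D[i-1][j], D[i][j-1], D[i-1][j-1]). Filling the table (rows: prefixes of 'gzmklnyjk', columns: prefixes of 'gnkennyk'):
     ε  g  n  k  e  n  n  y  k
  ε  0  1  2  3  4  5  6  7  8
  g  1  0  1  2  3  4  5  6  7
  z  2  1  1  2  3  4  5  6  7
  m  3  2  2  2  3  4  5  6  7
  k  4  3  3  2  3  4  5  6  6
  l  5  4  4  3  3  4  5  6  7
  n  6  5  4  4  4  3  4  5  6
  y  7  6  5  5  5  4  4  4  5
  j  8  7  6  6  6  5  5  5  5
  k  9  8  7  6  7  6  6  6  5
The bottom-right entry gives D[9][8] = 5, so no sequence of fewer than 5 edits works. Backtracking through the table gives one optimal edit sequence (5 edits):
  gzmklnyjk → gmklnyjk (del z @2)
  gmklnyjk → gnklnyjk (sub m→n @2)
  gnklnyjk → gnkenyjk (sub l→e @4)
  gnkenyjk → gnkennjk (sub y→n @6)
  gnkennjk → gnkennyk (sub j→y @7)
Edit distance = 5.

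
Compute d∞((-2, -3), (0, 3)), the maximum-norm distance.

max(|x_i - y_i|) = max(|-2 - 0|, |-3 - 3|) = max(2, 6) = 6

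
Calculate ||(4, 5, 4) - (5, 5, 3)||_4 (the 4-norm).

(Σ|x_i - y_i|^4)^(1/4) = (|4 - 5|^4 + |5 - 5|^4 + |4 - 3|^4)^(1/4)
= (1^4 + 0^4 + 1^4)^(1/4) = (1 + 0 + 1)^(1/4) = (2)^(1/4) ≈ 1.1892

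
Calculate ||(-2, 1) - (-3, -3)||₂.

√(Σ(x_i - y_i)²) = √((-2 - (-3))² + (1 - (-3))²)
= √(1² + 4²) = √(1 + 16) = √17 ≈ 4.1231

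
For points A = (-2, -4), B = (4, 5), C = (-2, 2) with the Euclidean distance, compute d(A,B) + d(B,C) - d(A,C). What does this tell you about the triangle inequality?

d(A,B) = √(6² + 9²) = √117 ≈ 10.8167, d(B,C) = √(6² + 3²) = √45 ≈ 6.7082, d(A,C) = √(0² + 6²) = √36 = 6.
d(A,B) + d(B,C) - d(A,C) = 10.8167 + 6.7082 - 6 = 17.5249 - 6 = 11.5249 (to 4 decimal places). This is ≥ 0, so the triangle inequality holds for these points.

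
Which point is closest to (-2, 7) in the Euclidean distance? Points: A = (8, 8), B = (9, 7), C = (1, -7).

Distances: d(A) ≈ 10.0499, d(B) = 11, d(C) ≈ 14.3178. Nearest: A = (8, 8) with distance 10.0499.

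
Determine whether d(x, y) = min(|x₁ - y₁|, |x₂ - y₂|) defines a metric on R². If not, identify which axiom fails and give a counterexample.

No. d fails identity of indiscernibles: take x = (2, 0) and y = (2, 9). Then d(x,y) = min(|2 - 2|, |0 - 9|) = min(0, 9) = 0, yet x ≠ y.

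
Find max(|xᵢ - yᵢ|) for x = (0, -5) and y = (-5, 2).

max(|x_i - y_i|) = max(|0 - (-5)|, |-5 - 2|) = max(5, 7) = 7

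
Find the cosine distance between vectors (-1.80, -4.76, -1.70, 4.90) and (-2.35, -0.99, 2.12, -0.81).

With u = (-1.80, -4.76, -1.70, 4.90), v = (-2.35, -0.99, 2.12, -0.81):
u·v = (-1.8)·(-2.35) + (-4.76)·(-0.99) + (-1.7)·2.12 + 4.9·(-0.81) = 4.23 + 4.7124 + (-3.604) + (-3.969) = 1.3694.
|u| = √((-1.8)² + (-4.76)² + (-1.7)² + 4.9²) = √(3.24 + 22.6576 + 2.89 + 24.01) = √52.7976, |v| = √((-2.35)² + (-0.99)² + 2.12² + (-0.81)²) = √(5.5225 + 0.9801 + 4.4944 + 0.6561) = √11.6531.
cos θ = (u·v)/(|u||v|) = 1.3694/(√52.7976·√11.6531) ≈ 0.0552
Cosine distance = 1 - cos θ ≈ 1 - 0.0552 = 0.9448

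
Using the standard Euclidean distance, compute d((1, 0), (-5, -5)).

(Σ|x_i - y_i|^2)^(1/2) = (|1 - (-5)|^2 + |0 - (-5)|^2)^(1/2)
= (6^2 + 5^2)^(1/2) = (36 + 25)^(1/2) = (61)^(1/2) ≈ 7.8102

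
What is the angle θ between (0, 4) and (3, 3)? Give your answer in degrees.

With u = (0, 4), v = (3, 3):
u·v = 0·3 + 4·3 = 0 + 12 = 12.
|u| = √(0² + 4²) = √16, |v| = √(3² + 3²) = √18, so |u||v| = √(16·18) = √288.
cos θ = (u·v)/(|u||v|) = 12/√288 ≈ 0.707107
θ = arccos(0.707107) ≈ 45°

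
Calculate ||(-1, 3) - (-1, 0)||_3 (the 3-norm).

(Σ|x_i - y_i|^3)^(1/3) = (|-1 - (-1)|^3 + |3 - 0|^3)^(1/3)
= (0^3 + 3^3)^(1/3) = (0 + 27)^(1/3) = (27)^(1/3) = 3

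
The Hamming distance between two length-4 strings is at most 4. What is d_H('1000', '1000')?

Differing positions: none. Hamming distance = 0. The maximum possible Hamming distance for length-4 strings is 4, so d_H/4 = 0/4 = 0.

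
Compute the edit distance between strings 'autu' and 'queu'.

Let D[i][j] be the edit distance between the first i characters of 'autu' and the first j characters of 'queu', with D[i][0] = i, D[0][j] = j, and D[i][j] = D[i-1][j-1] if the characters match, else 1 + min(D[i-1][j], D[i][j-1], D[i-1][j-1]). Filling the table (rows: prefixes of 'autu', columns: prefixes of 'queu'):
     ε  q  u  e  u
  ε  0  1  2  3  4
  a  1  1  2  3  4
  u  2  2  1  2  3
  t  3  3  2  2  3
  u  4  4  3  3  2
The bottom-right entry gives D[4][4] = 2, so no sequence of fewer than 2 edits works. Backtracking through the table gives one optimal edit sequence (2 edits):
  autu → qutu (sub a→q @1)
  qutu → queu (sub t→e @3)
Edit distance = 2.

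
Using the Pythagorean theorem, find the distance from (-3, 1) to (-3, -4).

√(Σ(x_i - y_i)²) = √((-3 - (-3))² + (1 - (-4))²)
= √(0² + 5²) = √(0 + 25) = √25 = 5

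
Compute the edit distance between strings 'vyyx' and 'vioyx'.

Let D[i][j] be the edit distance between the first i characters of 'vyyx' and the first j characters of 'vioyx', with D[i][0] = i, D[0][j] = j, and D[i][j] = D[i-1][j-1] if the characters match, else 1 + min(D[i-1][j], D[i][j-1], D[i-1][j-1]). Filling the table (rows: prefixes of 'vyyx', columns: prefixes of 'vioyx'):
     ε  v  i  o  y  x
  ε  0  1  2  3  4  5
  v  1  0  1  2  3  4
  y  2  1  1  2  2  3
  y  3  2  2  2  2  3
  x  4  3  3  3  3  2
The bottom-right entry gives D[4][5] = 2, so no sequence of fewer than 2 edits works. Backtracking through the table gives one optimal edit sequence (2 edits):
  vyyx → viyyx (ins i @2)
  viyyx → vioyx (sub y→o @3)
Edit distance = 2.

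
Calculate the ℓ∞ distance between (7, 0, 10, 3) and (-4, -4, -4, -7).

max(|x_i - y_i|) = max(|7 - (-4)|, |0 - (-4)|, |10 - (-4)|, |3 - (-7)|) = max(11, 4, 14, 10) = 14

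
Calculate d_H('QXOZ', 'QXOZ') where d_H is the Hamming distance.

Differing positions: none. Hamming distance = 0.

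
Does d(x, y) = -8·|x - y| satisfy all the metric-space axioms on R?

No. With c = -8 < 0, d fails non-negativity: d(2, 4) = -8·|2 - 4| = -8·2 = -16 < 0.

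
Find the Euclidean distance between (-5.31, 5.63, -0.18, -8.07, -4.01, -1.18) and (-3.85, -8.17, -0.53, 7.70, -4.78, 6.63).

√(Σ(x_i - y_i)²) = √((-5.31 - (-3.85))² + (5.63 - (-8.17))² + (-0.18 - (-0.53))² + (-8.07 - 7.7)² + (-4.01 - (-4.78))² + (-1.18 - 6.63)²)
= √((-1.46)² + 13.8² + 0.35² + (-15.77)² + 0.77² + (-7.81)²) = √(2.1316 + 190.44 + 0.1225 + 248.6929 + 0.5929 + 60.9961) = √502.976 ≈ 22.4271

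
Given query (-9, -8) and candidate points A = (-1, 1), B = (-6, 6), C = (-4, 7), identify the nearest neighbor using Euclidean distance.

Distances: d(A) ≈ 12.0416, d(B) ≈ 14.3178, d(C) ≈ 15.8114. Nearest: A = (-1, 1) with distance 12.0416.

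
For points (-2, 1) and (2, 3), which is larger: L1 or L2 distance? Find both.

L1 = |-2 - 2| + |1 - 3| = 4 + 2 = 6
L2 = √(4² + 2²) = √20 ≈ 4.4721
L1 ≥ L2 always (equality iff movement is along one axis); L1 > L2 here.
Ratio L1/L2 = 6/√20 ≈ 1.3416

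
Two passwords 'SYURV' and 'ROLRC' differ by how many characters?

Differing positions: 1, 2, 3, 5. Hamming distance = 4.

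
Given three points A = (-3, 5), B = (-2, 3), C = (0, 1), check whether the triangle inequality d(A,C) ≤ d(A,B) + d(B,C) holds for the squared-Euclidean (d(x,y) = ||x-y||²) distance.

d(A,B) = 1² + 2² = 5, d(B,C) = 2² + 2² = 8, d(A,C) = 3² + 4² = 25.
d(A,C) = 25 > 5 + 8 = 13. Triangle inequality is VIOLATED. (Squared-Euclidean is not a metric — this is a counterexample.)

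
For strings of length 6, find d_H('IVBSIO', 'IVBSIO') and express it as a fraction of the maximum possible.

Differing positions: none. Hamming distance = 0. The maximum possible Hamming distance for length-6 strings is 6, so d_H/6 = 0/6 = 0.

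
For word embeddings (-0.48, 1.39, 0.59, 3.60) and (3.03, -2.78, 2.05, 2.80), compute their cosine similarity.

With u = (-0.48, 1.39, 0.59, 3.60), v = (3.03, -2.78, 2.05, 2.80):
u·v = (-0.48)·3.03 + 1.39·(-2.78) + 0.59·2.05 + 3.6·2.8 = (-1.4544) + (-3.8642) + 1.2095 + 10.08 = 5.9709.
|u| = √((-0.48)² + 1.39² + 0.59² + 3.6²) = √(0.2304 + 1.9321 + 0.3481 + 12.96) = √15.4706, |v| = √(3.03² + (-2.78)² + 2.05² + 2.8²) = √(9.1809 + 7.7284 + 4.2025 + 7.84) = √28.9518.
cos θ = (u·v)/(|u||v|) = 5.9709/(√15.4706·√28.9518) ≈ 0.2821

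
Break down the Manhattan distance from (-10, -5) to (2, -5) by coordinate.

Σ|x_i - y_i| = |-10 - 2| + |-5 - (-5)| = 12 + 0 = 12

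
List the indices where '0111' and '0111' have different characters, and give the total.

Differing positions: none. Hamming distance = 0.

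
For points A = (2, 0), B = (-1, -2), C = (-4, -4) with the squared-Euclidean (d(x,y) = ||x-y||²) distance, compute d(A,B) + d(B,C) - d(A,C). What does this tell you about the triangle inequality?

d(A,B) = 3² + 2² = 13, d(B,C) = 3² + 2² = 13, d(A,C) = 6² + 4² = 52.
d(A,B) + d(B,C) - d(A,C) = 13 + 13 - 52 = 26 - 52 = -26. This is < 0, so the triangle inequality FAILS for these points (squared-Euclidean is not a metric).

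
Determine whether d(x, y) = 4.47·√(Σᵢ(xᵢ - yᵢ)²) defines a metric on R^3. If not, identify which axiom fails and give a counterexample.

Yes. The L2 (Euclidean) norm induces a metric on R^3, and multiplying a metric by a positive constant 4.47 > 0 preserves all four axioms: non-negativity (4.47·||x-y|| ≥ 0), identity (4.47·||x-y|| = 0 ⟺ ||x-y|| = 0 ⟺ x = y), symmetry (||x-y|| = ||y-x||), and the triangle inequality (4.47·||x-z|| ≤ 4.47·||x-y|| + 4.47·||y-z||). So d is a metric.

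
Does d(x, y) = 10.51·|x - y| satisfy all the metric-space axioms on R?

Yes. Since |x - y| is a metric on R and 10.51 > 0, the positive scalar multiple 10.51·|x - y| is also a metric: scaling by a positive constant preserves non-negativity, identity (d=0 ⟺ |x-y|=0 ⟺ x=y), symmetry, and the triangle inequality.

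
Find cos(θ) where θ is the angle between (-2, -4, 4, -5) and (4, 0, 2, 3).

With u = (-2, -4, 4, -5), v = (4, 0, 2, 3):
u·v = (-2)·4 + (-4)·0 + 4·2 + (-5)·3 = (-8) + 0 + 8 + (-15) = -15.
|u| = √((-2)² + (-4)² + 4² + (-5)²) = √61, |v| = √(4² + 0² + 2² + 3²) = √29, so |u||v| = √(61·29) = √1769.
cos θ = (u·v)/(|u||v|) = -15/√1769 ≈ -0.3566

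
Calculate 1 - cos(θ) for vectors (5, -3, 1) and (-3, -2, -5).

With u = (5, -3, 1), v = (-3, -2, -5):
u·v = 5·(-3) + (-3)·(-2) + 1·(-5) = (-15) + 6 + (-5) = -14.
|u| = √(5² + (-3)² + 1²) = √35, |v| = √((-3)² + (-2)² + (-5)²) = √38, so |u||v| = √(35·38) = √1330.
cos θ = (u·v)/(|u||v|) = -14/√1330 ≈ -0.3839
Cosine distance = 1 - cos θ ≈ 1 - (-0.3839) = 1.3839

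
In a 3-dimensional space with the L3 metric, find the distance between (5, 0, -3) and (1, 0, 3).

(Σ|x_i - y_i|^3)^(1/3) = (|5 - 1|^3 + |0 - 0|^3 + |-3 - 3|^3)^(1/3)
= (4^3 + 0^3 + 6^3)^(1/3) = (64 + 0 + 216)^(1/3) = (280)^(1/3) ≈ 6.5421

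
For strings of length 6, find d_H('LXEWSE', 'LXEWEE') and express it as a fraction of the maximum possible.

Differing positions: 5. Hamming distance = 1. The maximum possible Hamming distance for length-6 strings is 6, so d_H/6 = 1/6 ≈ 0.1667.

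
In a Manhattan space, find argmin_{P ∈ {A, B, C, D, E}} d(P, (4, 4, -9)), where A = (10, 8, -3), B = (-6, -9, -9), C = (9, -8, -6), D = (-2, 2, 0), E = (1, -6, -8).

Distances: d(A) = 16, d(B) = 23, d(C) = 20, d(D) = 17, d(E) = 14. Nearest: E = (1, -6, -8) with distance 14.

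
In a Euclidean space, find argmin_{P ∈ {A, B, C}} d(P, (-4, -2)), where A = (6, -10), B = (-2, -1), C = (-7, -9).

Distances: d(A) ≈ 12.8062, d(B) ≈ 2.2361, d(C) ≈ 7.6158. Nearest: B = (-2, -1) with distance 2.2361.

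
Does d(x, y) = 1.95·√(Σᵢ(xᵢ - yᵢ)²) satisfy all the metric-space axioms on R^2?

Yes. The L2 (Euclidean) norm induces a metric on R^2, and multiplying a metric by a positive constant 1.95 > 0 preserves all four axioms: non-negativity (1.95·||x-y|| ≥ 0), identity (1.95·||x-y|| = 0 ⟺ ||x-y|| = 0 ⟺ x = y), symmetry (||x-y|| = ||y-x||), and the triangle inequality (1.95·||x-z|| ≤ 1.95·||x-y|| + 1.95·||y-z||). So d is a metric.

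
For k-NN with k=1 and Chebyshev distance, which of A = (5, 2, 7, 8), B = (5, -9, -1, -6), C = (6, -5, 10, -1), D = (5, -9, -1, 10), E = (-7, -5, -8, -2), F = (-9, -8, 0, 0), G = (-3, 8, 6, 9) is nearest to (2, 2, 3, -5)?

Distances: d(A) = 13, d(B) = 11, d(C) = 7, d(D) = 15, d(E) = 11, d(F) = 11, d(G) = 14. Nearest: C = (6, -5, 10, -1) with distance 7.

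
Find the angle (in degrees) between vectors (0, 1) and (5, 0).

With u = (0, 1), v = (5, 0):
u·v = 0·5 + 1·0 = 0 + 0 = 0.
|u| = √(0² + 1²) = √1, |v| = √(5² + 0²) = √25, so |u||v| = √(1·25) = √25 = 5.
cos θ = (u·v)/(|u||v|) = 0/5 = 0 (the vectors are orthogonal)
θ = arccos(0) = 90°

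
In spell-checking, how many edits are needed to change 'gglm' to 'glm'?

Let D[i][j] be the edit distance between the first i characters of 'gglm' and the first j characters of 'glm', with D[i][0] = i, D[0][j] = j, and D[i][j] = D[i-1][j-1] if the characters match, else 1 + min(D[i-1][j], D[i][j-1], D[i-1][j-1]). Filling the table (rows: prefixes of 'gglm', columns: prefixes of 'glm'):
     ε  g  l  m
  ε  0  1  2  3
  g  1  0  1  2
  g  2  1  1  2
  l  3  2  1  2
  m  4  3  2  1
The bottom-right entry gives D[4][3] = 1, so no sequence of fewer than 1 edit works. Backtracking through the table gives one optimal edit sequence (1 edit):
  gglm → glm (del g @1)
Edit distance = 1.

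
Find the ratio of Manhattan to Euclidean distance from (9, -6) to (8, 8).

L1 = |9 - 8| + |-6 - 8| = 1 + 14 = 15
L2 = √(1² + 14²) = √197 ≈ 14.0357
L1 ≥ L2 always (equality iff movement is along one axis); L1 > L2 here.
Ratio L1/L2 = 15/√197 ≈ 1.0687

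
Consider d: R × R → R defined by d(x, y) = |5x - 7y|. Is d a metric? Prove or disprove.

No. d fails symmetry: d(1, 4) = |5·1 - 7·4| = |-23| = 23, but d(4, 1) = |5·4 - 7·1| = |13| = 13. Since 23 ≠ 13, d(x,y) ≠ d(y,x) in general.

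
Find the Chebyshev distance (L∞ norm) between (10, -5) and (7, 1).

max(|x_i - y_i|) = max(|10 - 7|, |-5 - 1|) = max(3, 6) = 6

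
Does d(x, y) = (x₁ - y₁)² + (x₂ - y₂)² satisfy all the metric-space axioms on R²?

No. The squared Euclidean distance fails the triangle inequality. Counterexample: x = (0, 0), y = (4, 3), z = (8, 6). d(x,z) = 8² + 6² = 100, but d(x,y) + d(y,z) = (4² + 3²) + (4² + 3²) = 25 + 25 = 50. Since 100 > 50, the triangle inequality is violated. (Note: √d, the ordinary Euclidean distance, IS a metric.)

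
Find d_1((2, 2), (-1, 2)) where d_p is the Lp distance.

Σ|x_i - y_i| = |2 - (-1)| + |2 - 2| = 3 + 0 = 3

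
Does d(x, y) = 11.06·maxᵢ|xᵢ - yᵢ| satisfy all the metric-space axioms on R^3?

Yes. The L∞ (Chebyshev) norm induces a metric on R^3, and multiplying a metric by a positive constant 11.06 > 0 preserves all four axioms: non-negativity (11.06·||x-y|| ≥ 0), identity (11.06·||x-y|| = 0 ⟺ ||x-y|| = 0 ⟺ x = y), symmetry (||x-y|| = ||y-x||), and the triangle inequality (11.06·||x-z|| ≤ 11.06·||x-y|| + 11.06·||y-z||). So d is a metric.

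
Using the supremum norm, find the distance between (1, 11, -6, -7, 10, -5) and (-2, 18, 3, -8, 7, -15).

max(|x_i - y_i|) = max(|1 - (-2)|, |11 - 18|, |-6 - 3|, |-7 - (-8)|, |10 - 7|, |-5 - (-15)|) = max(3, 7, 9, 1, 3, 10) = 10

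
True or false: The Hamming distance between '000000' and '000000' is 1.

Differing positions: none. Hamming distance = 0, so the claim that d_H = 1 is false.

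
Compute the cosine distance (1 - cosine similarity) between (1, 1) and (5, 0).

With u = (1, 1), v = (5, 0):
u·v = 1·5 + 1·0 = 5 + 0 = 5.
|u| = √(1² + 1²) = √2, |v| = √(5² + 0²) = √25, so |u||v| = √(2·25) = √50.
cos θ = (u·v)/(|u||v|) = 5/√50 ≈ 0.7071
Cosine distance = 1 - cos θ ≈ 1 - 0.7071 = 0.2929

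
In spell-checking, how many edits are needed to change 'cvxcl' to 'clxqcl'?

Let D[i][j] be the edit distance between the first i characters of 'cvxcl' and the first j characters of 'clxqcl', with D[i][0] = i, D[0][j] = j, and D[i][j] = D[i-1][j-1] if the characters match, else 1 + min(D[i-1][j], D[i][j-1], D[i-1][j-1]). Filling the table (rows: prefixes of 'cvxcl', columns: prefixes of 'clxqcl'):
     ε  c  l  x  q  c  l
  ε  0  1  2  3  4  5  6
  c  1  0  1  2  3  4  5
  v  2  1  1  2  3  4  5
  x  3  2  2  1  2  3  4
  c  4  3  3  2  2  2  3
  l  5  4  3  3  3  3  2
The bottom-right entry gives D[5][6] = 2, so no sequence of fewer than 2 edits works. Backtracking through the table gives one optimal edit sequence (2 edits):
  cvxcl → clxcl (sub v→l @2)
  clxcl → clxqcl (ins q @4)
Edit distance = 2.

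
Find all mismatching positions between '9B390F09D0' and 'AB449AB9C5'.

Differing positions: 1, 3, 4, 5, 6, 7, 9, 10. Hamming distance = 8.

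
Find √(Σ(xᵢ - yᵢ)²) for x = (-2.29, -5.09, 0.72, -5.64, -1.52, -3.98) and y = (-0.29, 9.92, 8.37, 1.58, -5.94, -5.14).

√(Σ(x_i - y_i)²) = √((-2.29 - (-0.29))² + (-5.09 - 9.92)² + (0.72 - 8.37)² + (-5.64 - 1.58)² + (-1.52 - (-5.94))² + (-3.98 - (-5.14))²)
= √((-2)² + (-15.01)² + (-7.65)² + (-7.22)² + 4.42² + 1.16²) = √(4 + 225.3001 + 58.5225 + 52.1284 + 19.5364 + 1.3456) = √360.833 ≈ 18.9956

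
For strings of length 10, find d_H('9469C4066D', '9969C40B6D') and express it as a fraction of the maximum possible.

Differing positions: 2, 8. Hamming distance = 2. The maximum possible Hamming distance for length-10 strings is 10, so d_H/10 = 2/10 = 0.2.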